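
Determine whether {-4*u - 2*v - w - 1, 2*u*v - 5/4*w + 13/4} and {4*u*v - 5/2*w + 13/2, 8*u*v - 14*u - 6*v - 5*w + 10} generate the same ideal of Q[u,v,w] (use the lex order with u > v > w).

Two ideals are equal iff their reduced Gröbner bases coincide (the reduced basis is unique for a fixed ordering).
Buchberger on the first generating set:
f_1 = -4*u - 2*v - w - 1, LT = u.
f_2 = 2*u*v - 5/4*w + 13/4, LT = u*v.

S(f_1,f_2): lcm = u*v. S = 1/2*v**2 + 1/4*v*w + 1/4*v + 5/8*w - 13/8.
  leading term v**2: no divisor's leading term divides it; move 1/2*v**2 to the remainder.
  leading term v*w: no divisor's leading term divides it; move 1/4*v*w to the remainder.
  leading term v: no divisor's leading term divides it; move 1/4*v to the remainder.
  leading term w: no divisor's leading term divides it; move 5/8*w to the remainder.
  leading term 1: no divisor's leading term divides it; move -13/8 to the remainder.
  remainder 1/2*v**2 + 1/4*v*w + 1/4*v + 5/8*w - 13/8 ≠ 0; add g_3 = 1/2*v**2 + 1/4*v*w + 1/4*v + 5/8*w - 13/8 to the basis.

The other S-polynomials (S(f_1,g_3), S(f_2,g_3)) all reduce to 0 modulo the current basis, so we have a Gröbner basis.
Inter-reduce: drop elements whose leading term is divisible by another's, tail-reduce, and make monic.
Reduced Gröbner basis: {u + 1/2*v + 1/4*w + 1/4, v**2 + 1/2*v*w + 1/2*v + 5/4*w - 13/4}.

Buchberger on the second generating set:
h_1 = 4*u*v - 5/2*w + 13/2, LT = u*v.
h_2 = 8*u*v - 14*u - 6*v - 5*w + 10, LT = u*v.

S(h_1,h_2): lcm = u*v. S = 7/4*u + 3/4*v + 3/8.
  leading term u: no divisor's leading term divides it; move 7/4*u to the remainder.
  leading term v: no divisor's leading term divides it; move 3/4*v to the remainder.
  leading term 1: no divisor's leading term divides it; move 3/8 to the remainder.
  remainder 7/4*u + 3/4*v + 3/8 ≠ 0; add k_3 = 7/4*u + 3/4*v + 3/8 to the basis.

S(h_1,k_3): lcm = u*v. S = -3/7*v**2 - 3/14*v - 5/8*w + 13/8.
  leading term v**2: no divisor's leading term divides it; move -3/7*v**2 to the remainder.
  leading term v: no divisor's leading term divides it; move -3/14*v to the remainder.
  leading term w: no divisor's leading term divides it; move -5/8*w to the remainder.
  leading term 1: no divisor's leading term divides it; move 13/8 to the remainder.
  remainder -3/7*v**2 - 3/14*v - 5/8*w + 13/8 ≠ 0; add k_4 = -3/7*v**2 - 3/14*v - 5/8*w + 13/8 to the basis.

The other S-polynomials (S(h_2,k_3), S(h_1,k_4), S(h_2,k_4), S(k_3,k_4)) all reduce to 0 modulo the current basis, so we have a Gröbner basis.
Inter-reduce: drop elements whose leading term is divisible by another's, tail-reduce, and make monic.
Reduced Gröbner basis: {u + 3/7*v + 3/14, v**2 + 1/2*v + 35/24*w - 91/24}.

The bases are distinct; the ideals are different.

No, the ideals differ.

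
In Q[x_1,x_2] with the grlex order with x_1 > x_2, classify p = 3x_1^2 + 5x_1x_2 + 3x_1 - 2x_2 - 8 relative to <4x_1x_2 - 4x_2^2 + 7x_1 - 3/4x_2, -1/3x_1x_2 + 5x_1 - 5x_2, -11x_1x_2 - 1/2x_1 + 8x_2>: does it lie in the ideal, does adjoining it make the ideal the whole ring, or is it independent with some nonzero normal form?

First compute the reduced Gröbner basis of I by Buchberger's algorithm.
f_1 = 4x_1x_2 - 4x_2^2 + 7x_1 - 3/4x_2, LT = x_1x_2.
f_2 = -1/3x_1x_2 + 5x_1 - 5x_2, LT = x_1x_2.
f_3 = -11x_1x_2 - 1/2x_1 + 8x_2, LT = x_1x_2.

S(f_1,f_2): lcm = x_1x_2. S = -x_2^2 + 67/4x_1 - 243/16x_2.
  leading term x_2^2: no divisor's leading term divides it; move -x_2^2 to the remainder.
  leading term x_1: no divisor's leading term divides it; move 67/4x_1 to the remainder.
  leading term x_2: no divisor's leading term divides it; move -243/16x_2 to the remainder.
  remainder -x_2^2 + 67/4x_1 - 243/16x_2 ≠ 0; add h_4 = -x_2^2 + 67/4x_1 - 243/16x_2 to the basis.

S(f_1,f_3): lcm = x_1x_2. S = -x_2^2 + 75/44x_1 + 95/176x_2.
  leading term x_2^2: subtract (1)·h_4 from -x_2^2 + 75/44x_1 + 95/176x_2 → -331/22x_1 + 173/11x_2
  leading term x_1: no divisor's leading term divides it; move -331/22x_1 to the remainder.
  leading term x_2: no divisor's leading term divides it; move 173/11x_2 to the remainder.
  remainder -331/22x_1 + 173/11x_2 ≠ 0; add h_5 = -331/22x_1 + 173/11x_2 to the basis.

S(f_1,h_4): lcm = x_1x_2^2. S = -x_2^3 + 67/4x_1^2 - 215/16x_1x_2 - 3/16x_2^2.
  leading term x_2^3: subtract (x_2)·h_4 from -x_2^3 + 67/4x_1^2 - 215/16x_1x_2 - 3/16x_2^2 → 67/4x_1^2 - 483/16x_1x_2 + 15x_2^2
  leading term x_1^2: subtract (-737/662x_1)·h_5 from 67/4x_1^2 - 483/16x_1x_2 + 15x_2^2 → -67145/5296x_1x_2 + 15x_2^2
  leading term x_1x_2: subtract (-67145/21184)·f_1 from -67145/5296x_1x_2 + 15x_2^2 → 12295/5296x_2^2 + 470015/21184x_1 - 201435/84736x_2
  leading term x_2^2: subtract (-12295/5296)·h_4 from 12295/5296x_2^2 + 470015/21184x_1 - 201435/84736x_2 → 323445/5296x_1 - 24915/662x_2
  leading term x_1: subtract (-3557895/876488)·h_5 from 323445/5296x_1 - 24915/662x_2 → 22968525/876488x_2
  leading term x_2: no divisor's leading term divides it; move 22968525/876488x_2 to the remainder.
  remainder 22968525/876488x_2 ≠ 0; add h_6 = 22968525/876488x_2 to the basis.

The other S-polynomials (S(f_2,f_3), S(f_2,h_4), S(f_3,h_4), S(f_1,h_5), S(f_2,h_5), S(f_3,h_5), S(h_4,h_5), S(f_1,h_6), S(f_2,h_6), S(f_3,h_6), S(h_4,h_6), S(h_5,h_6)) all reduce to 0 modulo the current basis, so we have a Gröbner basis.
Inter-reduce: drop elements whose leading term is divisible by another's, tail-reduce, and make monic.
Reduced Gröbner basis: {x_1, x_2}.
Label its elements g_1 = x_1, g_2 = x_2.

Reduce p = 3x_1^2 + 5x_1x_2 + 3x_1 - 2x_2 - 8 modulo G:
  leading term x_1^2: subtract (3x_1)·g_1 from 3x_1^2 + 5x_1x_2 + 3x_1 - 2x_2 - 8 → 5x_1x_2 + 3x_1 - 2x_2 - 8
  leading term x_1x_2: subtract (5x_2)·g_1 from 5x_1x_2 + 3x_1 - 2x_2 - 8 → 3x_1 - 2x_2 - 8
  leading term x_1: subtract (3)·g_1 from 3x_1 - 2x_2 - 8 → -2x_2 - 8
  leading term x_2: subtract (-2)·g_2 from -2x_2 - 8 → -8
  leading term 1: no divisor's leading term divides it; move -8 to the remainder.
  normal form = -8.
The normal form is nonzero, so p ∉ I. Since p minus its normal form lies in I, I + (p) = I + (r) where r = -8; decide whether this ideal is the whole ring.
Here r = -8 is a nonzero constant, hence a unit: 1 ∈ I + (p), the Gröbner basis of I + (p) is {1}, and the enlarged system has no common solution — adjoining p is inconsistent.

Ideal membership is decidable via reduction modulo a Gröbner basis.

Adjoining 3x_1^2 + 5x_1x_2 + 3x_1 - 2x_2 - 8 makes the ideal the whole ring: the system is inconsistent.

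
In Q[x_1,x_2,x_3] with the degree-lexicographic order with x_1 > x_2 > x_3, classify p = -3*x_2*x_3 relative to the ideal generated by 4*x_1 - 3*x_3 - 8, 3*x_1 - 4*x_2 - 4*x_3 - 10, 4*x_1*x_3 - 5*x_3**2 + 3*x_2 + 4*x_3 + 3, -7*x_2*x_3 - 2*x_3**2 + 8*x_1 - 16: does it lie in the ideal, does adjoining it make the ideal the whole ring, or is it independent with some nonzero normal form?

-3*x_2*x_3 lies in I (it reduces to 0).

First compute the reduced Gröbner basis of I by Buchberger's algorithm.
f_1 = 4*x_1 - 3*x_3 - 8, LT = x_1.
f_2 = 3*x_1 - 4*x_2 - 4*x_3 - 10, LT = x_1.
f_3 = 4*x_1*x_3 - 5*x_3**2 + 3*x_2 + 4*x_3 + 3, LT = x_1*x_3.
f_4 = -7*x_2*x_3 - 2*x_3**2 + 8*x_1 - 16, LT = x_2*x_3.

S(f_1,f_2): lcm = x_1. S = 4/3*x_2 + 7/12*x_3 + 4/3.
  reduce S modulo (f_1, f_2, f_3, f_4):
  remainder 4/3*x_2 + 7/12*x_3 + 4/3 ≠ 0; add h_5 = 4/3*x_2 + 7/12*x_3 + 4/3 to the basis.

S(f_1,f_3): lcm = x_1*x_3. S = 1/2*x_3**2 - 3/4*x_2 - 3*x_3 - 3/4.
  reduce S modulo (f_1, f_2, f_3, f_4, h_5):
  remainder 1/2*x_3**2 - 171/64*x_3 ≠ 0; add h_6 = 1/2*x_3**2 - 171/64*x_3 to the basis.

S(f_2,f_3): lcm = x_1*x_3. S = -4/3*x_2*x_3 - 1/12*x_3**2 - 3/4*x_2 - 13/3*x_3 - 3/4.
  reduce S modulo (f_1, f_2, f_3, f_4, h_5, h_6):
  remainder -9563/2688*x_3 ≠ 0; add h_7 = -9563/2688*x_3 to the basis.

The other S-polynomials (S(f_1,f_4), S(f_2,f_4), S(f_3,f_4), S(f_1,h_5), S(f_2,h_5), S(f_3,h_5), S(f_4,h_5), S(f_1,h_6), S(f_2,h_6), S(f_3,h_6), S(f_4,h_6), S(h_5,h_6), S(f_1,h_7), S(f_2,h_7), S(f_3,h_7), S(f_4,h_7), S(h_5,h_7), S(h_6,h_7)) all reduce to 0 modulo the current basis, so we have a Gröbner basis.
Inter-reduce: drop elements whose leading term is divisible by another's, tail-reduce, and make monic.
Reduced Gröbner basis: {x_1 - 2, x_2 + 1, x_3}.
Label its elements g_1 = x_1 - 2, g_2 = x_2 + 1, g_3 = x_3.

Reduce p = -3*x_2*x_3 modulo G:
  leading term x_2*x_3: subtract (-3*x_3)·g_2 from -3*x_2*x_3 → 3*x_3
  leading term x_3: subtract (3)·g_3 from 3*x_3 → 0
  normal form = 0.
Since the normal form is 0, p ∈ I.

The remainder on division by a Gröbner basis is unique — it is the normal form.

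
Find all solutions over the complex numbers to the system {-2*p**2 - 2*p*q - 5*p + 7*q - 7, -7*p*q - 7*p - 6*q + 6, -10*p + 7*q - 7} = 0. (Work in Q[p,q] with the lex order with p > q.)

Compute a lex Gröbner basis by Buchberger's algorithm.
f_1 = -2*p**2 - 2*p*q - 5*p + 7*q - 7, LT = p**2.
f_2 = -7*p*q - 7*p - 6*q + 6, LT = p*q.
f_3 = -10*p + 7*q - 7, LT = p.

S(f_1,f_2): lcm = p**2*q. S = -p**2 + p*q**2 + 23/14*p*q + 6/7*p - 7/2*q**2 + 7/2*q.
  reduce S modulo (f_1, f_2, f_3):
  remainder -61/14*q**2 + 159/245*q + 1817/490 ≠ 0; add h_4 = -61/14*q**2 + 159/245*q + 1817/490 to the basis.

S(f_1,f_3): lcm = p**2. S = 17/10*p*q + 9/5*p - 7/2*q + 7/2.
  reduce S modulo (f_1, f_2, f_3, h_4):
  remainder -3421/700*q + 3421/700 ≠ 0; add h_5 = -3421/700*q + 3421/700 to the basis.

The other S-polynomials (S(f_2,f_3), S(f_1,h_4), S(f_2,h_4), S(f_3,h_4), S(f_1,h_5), S(f_2,h_5), S(f_3,h_5), S(h_4,h_5)) all reduce to 0 modulo the current basis, so we have a Gröbner basis.
Inter-reduce: drop elements whose leading term is divisible by another's, tail-reduce, and make monic.
Reduced Gröbner basis: {p, q - 1}.

A lex Gröbner basis eliminates variables successively. Here q - 1 depends only on q, with roots {1}; lifting each root through the earlier basis elements recovers the full solutions.
  q = 1: the earlier basis element becomes p = 0, giving p = 0 — point (0, 1).

{(0, 1)}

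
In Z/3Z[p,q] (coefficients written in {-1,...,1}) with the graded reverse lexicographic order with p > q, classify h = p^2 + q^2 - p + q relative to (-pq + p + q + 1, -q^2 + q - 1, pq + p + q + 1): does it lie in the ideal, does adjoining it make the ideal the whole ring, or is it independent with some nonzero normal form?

First compute the reduced Gröbner basis of I by Buchberger's algorithm.
f_1 = -pq + p + q + 1, LT = pq.
f_2 = -q^2 + q - 1, LT = q^2.
f_3 = pq + p + q + 1, LT = pq.

S(f_1,f_2): lcm = pq^2. S = -q^2 - p - q.
  leading term q^2: subtract (1)·f_2 from -q^2 - p - q → -p + q + 1
  leading term p: no divisor's leading term divides it; move -p to the remainder.
  leading term q: no divisor's leading term divides it; move q to the remainder.
  leading term 1: no divisor's leading term divides it; move 1 to the remainder.
  remainder -p + q + 1 ≠ 0; add k_4 = -p + q + 1 to the basis.

S(f_1,f_3): lcm = pq. S = p + q + 1.
  leading term p: subtract (-1)·k_4 from p + q + 1 → -q - 1
  leading term q: no divisor's leading term divides it; move -q to the remainder.
  leading term 1: no divisor's leading term divides it; move -1 to the remainder.
  remainder -q - 1 ≠ 0; add k_5 = -q - 1 to the basis.

The other S-polynomials (S(f_2,f_3), S(f_1,k_4), S(f_2,k_4), S(f_3,k_4), S(f_1,k_5), S(f_2,k_5), S(f_3,k_5), S(k_4,k_5)) all reduce to 0 modulo the current basis, so we have a Gröbner basis.
Inter-reduce: drop elements whose leading term is divisible by another's, tail-reduce, and make monic.
Reduced Gröbner basis: {p, q + 1}.
Label its elements g_1 = p, g_2 = q + 1.

Reduce h = p^2 + q^2 - p + q modulo G:
  leading term p^2: subtract (p)·g_1 from p^2 + q^2 - p + q → q^2 - p + q
  leading term q^2: subtract (q)·g_2 from q^2 - p + q → -p
  leading term p: subtract (-1)·g_1 from -p → 0
  normal form = 0.
Since the normal form is 0, h ∈ I.

The remainder on division by a Gröbner basis is unique — it is the normal form.

p^2 + q^2 - p + q lies in I (it reduces to 0).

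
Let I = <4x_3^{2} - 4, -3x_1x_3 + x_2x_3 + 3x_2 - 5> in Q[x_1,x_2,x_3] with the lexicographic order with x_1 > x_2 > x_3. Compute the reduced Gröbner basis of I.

G = {x_1 - x_2x_3 - \tfrac{1}{3}x_2 + \tfrac{5}{3}x_3, x_3^{2} - 1}

f_1 = 4x_3^{2} - 4, LT = x_3^{2}.
f_2 = -3x_1x_3 + x_2x_3 + 3x_2 - 5, LT = x_1x_3.

S(f_1,f_2): lcm = x_1x_3^{2}. S = -x_1 + \tfrac{1}{3}x_2x_3^{2} + x_2x_3 - \tfrac{5}{3}x_3.
  leading term x_1: no divisor's leading term divides it; move -x_1 to the remainder.
  leading term x_2x_3^{2}: subtract (\tfrac{1}{12}x_2)·f_1 from \tfrac{1}{3}x_2x_3^{2} + x_2x_3 - \tfrac{5}{3}x_3 → x_2x_3 + \tfrac{1}{3}x_2 - \tfrac{5}{3}x_3
  leading term x_2x_3: no divisor's leading term divides it; move x_2x_3 to the remainder.
  leading term x_2: no divisor's leading term divides it; move \tfrac{1}{3}x_2 to the remainder.
  leading term x_3: no divisor's leading term divides it; move -\tfrac{5}{3}x_3 to the remainder.
  remainder -x_1 + x_2x_3 + \tfrac{1}{3}x_2 - \tfrac{5}{3}x_3 ≠ 0; add g_3 = -x_1 + x_2x_3 + \tfrac{1}{3}x_2 - \tfrac{5}{3}x_3 to the basis.

The other S-polynomials (S(f_1,g_3), S(f_2,g_3)) all reduce to 0 modulo the current basis, so we have a Gröbner basis.
Inter-reduce: drop elements whose leading term is divisible by another's, tail-reduce, and make monic.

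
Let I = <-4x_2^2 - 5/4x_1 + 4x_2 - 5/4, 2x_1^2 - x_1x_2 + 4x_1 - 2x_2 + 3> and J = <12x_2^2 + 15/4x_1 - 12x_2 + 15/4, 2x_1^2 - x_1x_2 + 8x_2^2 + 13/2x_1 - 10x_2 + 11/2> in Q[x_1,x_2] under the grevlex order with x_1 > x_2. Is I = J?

Since reduced Gröbner bases are canonical representatives of ideals under a given ordering, it suffices to compute and compare them.
Buchberger on the first generating set:
f_1 = -4x_2^2 - 5/4x_1 + 4x_2 - 5/4, LT = x_2^2.
f_2 = 2x_1^2 - x_1x_2 + 4x_1 - 2x_2 + 3, LT = x_1^2.

S(f_1,f_2): leading monomials are coprime, so the S-polynomial reduces to 0 (Buchberger's first criterion).
Every S-polynomial of the final basis reduces to 0, so we have a Gröbner basis.
Inter-reduce: drop elements whose leading term is divisible by another's, tail-reduce, and make monic.
Reduced Gröbner basis: {x_1^2 - 1/2x_1x_2 + 2x_1 - x_2 + 3/2, x_2^2 + 5/16x_1 - x_2 + 5/16}.

Buchberger on the second generating set:
h_1 = 12x_2^2 + 15/4x_1 - 12x_2 + 15/4, LT = x_2^2.
h_2 = 2x_1^2 - x_1x_2 + 8x_2^2 + 13/2x_1 - 10x_2 + 11/2, LT = x_1^2.

S(h_1,h_2): leading monomials are coprime, so the S-polynomial reduces to 0 (Buchberger's first criterion).
Every S-polynomial of the final basis reduces to 0, so we have a Gröbner basis.
Inter-reduce: drop elements whose leading term is divisible by another's, tail-reduce, and make monic.
Reduced Gröbner basis: {x_1^2 - 1/2x_1x_2 + 2x_1 - x_2 + 3/2, x_2^2 + 5/16x_1 - x_2 + 5/16}.

These coincide, so the ideals are equal.

Yes, the ideals are equal.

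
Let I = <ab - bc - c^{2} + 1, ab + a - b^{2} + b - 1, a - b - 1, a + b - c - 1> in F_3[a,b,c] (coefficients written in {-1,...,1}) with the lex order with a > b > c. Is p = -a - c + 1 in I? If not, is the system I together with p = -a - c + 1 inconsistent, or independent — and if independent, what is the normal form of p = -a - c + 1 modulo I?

First compute the reduced Gröbner basis of I by Buchberger's algorithm.
f_1 = ab - bc - c^{2} + 1, LT = ab.
f_2 = ab + a - b^{2} + b - 1, LT = ab.
f_3 = a - b - 1, LT = a.
f_4 = a + b - c - 1, LT = a.

S(f_1,f_2): lcm = ab. S = -a + b^{2} - bc - b - c^{2} - 1.
  leading term a: subtract (-1)·f_3 from -a + b^{2} - bc - b - c^{2} - 1 → b^{2} - bc + b - c^{2} + 1
  leading term b^{2}: no divisor's leading term divides it; move b^{2} to the remainder.
  leading term bc: no divisor's leading term divides it; move -bc to the remainder.
  leading term b: no divisor's leading term divides it; move b to the remainder.
  leading term c^{2}: no divisor's leading term divides it; move -c^{2} to the remainder.
  leading term 1: no divisor's leading term divides it; move 1 to the remainder.
  remainder b^{2} - bc + b - c^{2} + 1 ≠ 0; add h_5 = b^{2} - bc + b - c^{2} + 1 to the basis.

S(f_1,f_4): lcm = ab. S = -b^{2} + b - c^{2} + 1.
  leading term b^{2}: subtract (-1)·h_5 from -b^{2} + b - c^{2} + 1 → -bc - b + c^{2} - 1
  leading term bc: no divisor's leading term divides it; move -bc to the remainder.
  leading term b: no divisor's leading term divides it; move -b to the remainder.
  leading term c^{2}: no divisor's leading term divides it; move c^{2} to the remainder.
  leading term 1: no divisor's leading term divides it; move -1 to the remainder.
  remainder -bc - b + c^{2} - 1 ≠ 0; add h_6 = -bc - b + c^{2} - 1 to the basis.

S(f_3,f_4): lcm = a. S = b + c.
  leading term b: no divisor's leading term divides it; move b to the remainder.
  leading term c: no divisor's leading term divides it; move c to the remainder.
  remainder b + c ≠ 0; add h_7 = b + c to the basis.

S(f_1,h_6): lcm = abc. S = -ab + ac^{2} - a - bc^{2} - c^{3} + c.
  leading term ab: subtract (-1)·f_1 from -ab + ac^{2} - a - bc^{2} - c^{3} + c → ac^{2} - a - bc^{2} - bc - c^{3} - c^{2} + c + 1
  leading term ac^{2}: subtract (c^{2})·f_3 from ac^{2} - a - bc^{2} - bc - c^{3} - c^{2} + c + 1 → -a - bc - c^{3} + c + 1
  leading term a: subtract (-1)·f_3 from -a - bc - c^{3} + c + 1 → -bc - b - c^{3} + c
  leading term bc: subtract (1)·h_6 from -bc - b - c^{3} + c → -c^{3} - c^{2} + c + 1
  leading term c^{3}: no divisor's leading term divides it; move -c^{3} to the remainder.
  leading term c^{2}: no divisor's leading term divides it; move -c^{2} to the remainder.
  leading term c: no divisor's leading term divides it; move c to the remainder.
  leading term 1: no divisor's leading term divides it; move 1 to the remainder.
  remainder -c^{3} - c^{2} + c + 1 ≠ 0; add h_8 = -c^{3} - c^{2} + c + 1 to the basis.

S(h_6,h_7): lcm = bc. S = b + c^{2} + 1.
  leading term b: subtract (1)·h_7 from b + c^{2} + 1 → c^{2} - c + 1
  leading term c^{2}: no divisor's leading term divides it; move c^{2} to the remainder.
  leading term c: no divisor's leading term divides it; move -c to the remainder.
  leading term 1: no divisor's leading term divides it; move 1 to the remainder.
  remainder c^{2} - c + 1 ≠ 0; add h_9 = c^{2} - c + 1 to the basis.

The other S-polynomials (S(f_1,f_3), S(f_2,f_3), S(f_2,f_4), S(f_1,h_5), S(f_2,h_5), S(f_3,h_5), S(f_4,h_5), S(f_2,h_6), S(f_3,h_6), S(f_4,h_6), S(h_5,h_6), S(f_1,h_7), S(f_2,h_7), S(f_3,h_7), S(f_4,h_7), S(h_5,h_7), S(f_1,h_8), S(f_2,h_8), S(f_3,h_8), S(f_4,h_8), S(h_5,h_8), S(h_6,h_8), S(h_7,h_8), S(f_1,h_9), S(f_2,h_9), S(f_3,h_9), S(f_4,h_9), S(h_5,h_9), S(h_6,h_9), S(h_7,h_9), S(h_8,h_9)) all reduce to 0 modulo the current basis, so we have a Gröbner basis.
Inter-reduce: drop elements whose leading term is divisible by another's, tail-reduce, and make monic.
Reduced Gröbner basis: {a + c - 1, b + c, c^{2} - c + 1}.
Label its elements g_1 = a + c - 1, g_2 = b + c, g_3 = c^{2} - c + 1.

Reduce p = -a - c + 1 modulo G:
  leading term a: subtract (-1)·g_1 from -a - c + 1 → 0
  normal form = 0.
Since the normal form is 0, p ∈ I.

The remainder on division by a Gröbner basis is unique — it is the normal form.

-a - c + 1 lies in I (it reduces to 0).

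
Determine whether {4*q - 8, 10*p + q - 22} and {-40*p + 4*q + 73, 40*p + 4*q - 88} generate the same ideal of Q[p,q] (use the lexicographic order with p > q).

For a fixed monomial order, each ideal has a unique reduced Gröbner basis; comparing bases decides equality.
Buchberger on the first generating set:
f_1 = 4*q - 8, LT = q.
f_2 = 10*p + q - 22, LT = p.

The S-polynomials (S(f_1,f_2)) all reduce to 0 modulo the current basis, so we have a Gröbner basis.
Inter-reduce: drop elements whose leading term is divisible by another's, tail-reduce, and make monic.
Reduced Gröbner basis: {p - 2, q - 2}.

Buchberger on the second generating set:
h_1 = -40*p + 4*q + 73, LT = p.
h_2 = 40*p + 4*q - 88, LT = p.

S(h_1,h_2): lcm = p. S = -1/5*q + 3/8.
  leading term q: no divisor's leading term divides it; move -1/5*q to the remainder.
  leading term 1: no divisor's leading term divides it; move 3/8 to the remainder.
  remainder -1/5*q + 3/8 ≠ 0; add k_3 = -1/5*q + 3/8 to the basis.

The other S-polynomials (S(h_1,k_3), S(h_2,k_3)) all reduce to 0 modulo the current basis, so we have a Gröbner basis.
Inter-reduce: drop elements whose leading term is divisible by another's, tail-reduce, and make monic.
Reduced Gröbner basis: {p - 161/80, q - 15/8}.

These differ, so the ideals are not equal.
The choice of monomial ordering does not affect the verdict — as long as both bases are computed under the same ordering, their equality decides ideal equality.

No, the ideals differ.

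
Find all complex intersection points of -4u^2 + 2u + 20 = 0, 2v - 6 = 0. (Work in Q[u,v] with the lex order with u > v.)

{(-2, 3), (5/2, 3)}

Compute a lex Gröbner basis by Buchberger's algorithm.
f_1 = -4u^2 + 2u + 20, LT = u^2.
f_2 = 2v - 6, LT = v.

S(f_1,f_2): leading monomials are coprime, so the S-polynomial reduces to 0 (Buchberger's first criterion).
Every S-polynomial of the final basis reduces to 0, so we have a Gröbner basis.
Inter-reduce: drop elements whose leading term is divisible by another's, tail-reduce, and make monic.
Reduced Gröbner basis: {u^2 - 1/2u - 5, v - 3}.

Since the basis is lex-ordered, v - 3 is univariate in v. Its roots are {3}. Back-substituting each root into the other basis elements fixes the other coordinates.
  v = 3: the earlier basis element becomes u^2 - 1/2u - 5 = 0, giving u = -2, 5/2 — points (-2, 3), (5/2, 3).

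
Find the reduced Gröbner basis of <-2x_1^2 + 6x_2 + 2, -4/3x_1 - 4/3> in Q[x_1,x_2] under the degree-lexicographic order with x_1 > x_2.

G = {x_1 + 1, x_2}

f_1 = -2x_1^2 + 6x_2 + 2, LT = x_1^2.
f_2 = -4/3x_1 - 4/3, LT = x_1.

S(f_1,f_2): lcm = x_1^2. S = -x_1 - 3x_2 - 1.
  leading term x_1: subtract (3/4)·f_2 from -x_1 - 3x_2 - 1 → -3x_2
  leading term x_2: no divisor's leading term divides it; move -3x_2 to the remainder.
  remainder -3x_2 ≠ 0; add g_3 = -3x_2 to the basis.

The other S-polynomials (S(f_1,g_3), S(f_2,g_3)) all reduce to 0 modulo the current basis, so we have a Gröbner basis.
Inter-reduce: drop elements whose leading term is divisible by another's, tail-reduce, and make monic.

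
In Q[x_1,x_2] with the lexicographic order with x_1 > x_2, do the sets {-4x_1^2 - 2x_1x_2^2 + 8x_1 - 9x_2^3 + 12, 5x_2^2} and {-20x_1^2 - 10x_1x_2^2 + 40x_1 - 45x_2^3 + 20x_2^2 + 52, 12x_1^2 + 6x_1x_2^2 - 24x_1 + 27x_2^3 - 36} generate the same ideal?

No, the ideals differ.

Since reduced Gröbner bases are canonical representatives of ideals under a given ordering, it suffices to compute and compare them.
Buchberger on the first generating set:
f_1 = -4x_1^2 - 2x_1x_2^2 + 8x_1 - 9x_2^3 + 12, LT = x_1^2.
f_2 = 5x_2^2, LT = x_2^2.

S(f_1,f_2): leading monomials are coprime, so the S-polynomial reduces to 0 (Buchberger's first criterion).
Every S-polynomial of the final basis reduces to 0, so we have a Gröbner basis.
Inter-reduce: drop elements whose leading term is divisible by another's, tail-reduce, and make monic.
Reduced Gröbner basis: {x_1^2 - 2x_1 - 3, x_2^2}.

Buchberger on the second generating set:
h_1 = -20x_1^2 - 10x_1x_2^2 + 40x_1 - 45x_2^3 + 20x_2^2 + 52, LT = x_1^2.
h_2 = 12x_1^2 + 6x_1x_2^2 - 24x_1 + 27x_2^3 - 36, LT = x_1^2.

S(h_1,h_2): lcm = x_1^2. S = -x_2^2 + 2/5.
  leading term x_2^2: no divisor's leading term divides it; move -x_2^2 to the remainder.
  leading term 1: no divisor's leading term divides it; move 2/5 to the remainder.
  remainder -x_2^2 + 2/5 ≠ 0; add k_3 = -x_2^2 + 2/5 to the basis.

S(h_1,k_3): leading monomials are coprime, so the S-polynomial reduces to 0 (Buchberger's first criterion).
S(h_2,k_3): leading monomials are coprime, so the S-polynomial reduces to 0 (Buchberger's first criterion).
Every S-polynomial of the final basis reduces to 0, so we have a Gröbner basis.
Inter-reduce: drop elements whose leading term is divisible by another's, tail-reduce, and make monic.
Reduced Gröbner basis: {x_1^2 - 9/5x_1 + 9/10x_2 - 3, x_2^2 - 2/5}.

The bases are distinct; the ideals are different.
The same test decides containment: I ⊆ J iff every generator of I reduces to 0 modulo a Gröbner basis of J.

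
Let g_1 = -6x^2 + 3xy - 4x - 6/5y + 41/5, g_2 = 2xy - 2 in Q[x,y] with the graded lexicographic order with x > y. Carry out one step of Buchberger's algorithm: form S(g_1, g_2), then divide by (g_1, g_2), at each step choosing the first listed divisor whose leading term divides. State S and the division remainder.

S(g_1, g_2) = -1/2xy^2 + 2/3xy + 1/5y^2 + x - 41/30y; remainder on division = 1/5y^2 + x - 28/15y + 2/3.

lcm(LM(g_1), LM(g_2)) = x^2y.
S = (lcm/LT(g_1))·g_1 − (lcm/LT(g_2))·g_2 = -1/2xy^2 + 2/3xy + 1/5y^2 + x - 41/30y.
Reduce S modulo (g_1, g_2) in that order:
  leading term xy^2: subtract (-1/4y)·g_2 from -1/2xy^2 + 2/3xy + 1/5y^2 + x - 41/30y → 2/3xy + 1/5y^2 + x - 28/15y
  leading term xy: subtract (1/3)·g_2 from 2/3xy + 1/5y^2 + x - 28/15y → 1/5y^2 + x - 28/15y + 2/3
  leading term y^2: no divisor's leading term divides it; move 1/5y^2 to the remainder.
  leading term x: no divisor's leading term divides it; move x to the remainder.
  leading term y: no divisor's leading term divides it; move -28/15y to the remainder.
  leading term 1: no divisor's leading term divides it; move 2/3 to the remainder.
The remainder 1/5y^2 + x - 28/15y + 2/3 is nonzero, so it would be added as the next basis element.
This is the inner loop of Buchberger's algorithm — each nonzero remainder becomes a new basis element.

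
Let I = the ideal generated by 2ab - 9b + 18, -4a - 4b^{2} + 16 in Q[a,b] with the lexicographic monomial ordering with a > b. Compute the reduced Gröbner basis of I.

f_1 = 2ab - 9b + 18, LT = ab.
f_2 = -4a - 4b^{2} + 16, LT = a.

S(f_1,f_2): lcm = ab. S = -b^{3} - \tfrac{1}{2}b + 9.
  leading term b^{3}: no divisor's leading term divides it; move -b^{3} to the remainder.
  leading term b: no divisor's leading term divides it; move -\tfrac{1}{2}b to the remainder.
  leading term 1: no divisor's leading term divides it; move 9 to the remainder.
  remainder -b^{3} - \tfrac{1}{2}b + 9 ≠ 0; add g_3 = -b^{3} - \tfrac{1}{2}b + 9 to the basis.

The other S-polynomials (S(f_1,g_3), S(f_2,g_3)) all reduce to 0 modulo the current basis, so we have a Gröbner basis.
Inter-reduce: drop elements whose leading term is divisible by another's, tail-reduce, and make monic.

G = {a + b^{2} - 4, b^{3} + \tfrac{1}{2}b - 9}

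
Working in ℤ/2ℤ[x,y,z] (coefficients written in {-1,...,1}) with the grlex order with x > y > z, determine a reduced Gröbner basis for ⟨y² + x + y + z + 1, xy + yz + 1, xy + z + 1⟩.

G = {x² + z² + x + y + z + 1, xy + z + 1, xz + z² + z, y² + x + y + z + 1, yz + z}

This is the nonlinear analogue of row-reducing a linear system.

f_1 = y² + x + y + z + 1, LT = y².
f_2 = xy + yz + 1, LT = xy.
f_3 = xy + z + 1, LT = xy.

S(f_1,f_2): lcm = xy². S = y²z + x² + xy + xz + x + y.
  leading term y²z: subtract (z)·f_1 from y²z + x² + xy + xz + x + y → x² + xy + yz + z² + x + y + z
  leading term x²: no divisor's leading term divides it; move x² to the remainder.
  leading term xy: subtract (1)·f_2 from xy + yz + z² + x + y + z → z² + x + y + z + 1
  leading term z²: no divisor's leading term divides it; move z² to the remainder.
  leading term x: no divisor's leading term divides it; move x to the remainder.
  leading term y: no divisor's leading term divides it; move y to the remainder.
  leading term z: no divisor's leading term divides it; move z to the remainder.
  leading term 1: no divisor's leading term divides it; move 1 to the remainder.
  remainder x² + z² + x + y + z + 1 ≠ 0; add g_4 = x² + z² + x + y + z + 1 to the basis.

S(f_1,f_3): lcm = xy². S = x² + xy + xz + yz + x + y.
  leading term x²: subtract (1)·g_4 from x² + xy + xz + yz + x + y → xy + xz + yz + z² + z + 1
  leading term xy: subtract (1)·f_2 from xy + xz + yz + z² + z + 1 → xz + z² + z
  leading term xz: no divisor's leading term divides it; move xz to the remainder.
  leading term z²: no divisor's leading term divides it; move z² to the remainder.
  leading term z: no divisor's leading term divides it; move z to the remainder.
  remainder xz + z² + z ≠ 0; add g_5 = xz + z² + z to the basis.

S(f_2,f_3): lcm = xy. S = yz + z.
  leading term yz: no divisor's leading term divides it; move yz to the remainder.
  leading term z: no divisor's leading term divides it; move z to the remainder.
  remainder yz + z ≠ 0; add g_6 = yz + z to the basis.

The other S-polynomials (S(f_1,g_4), S(f_2,g_4), S(f_3,g_4), S(f_1,g_5), S(f_2,g_5), S(f_3,g_5), S(g_4,g_5), S(f_1,g_6), S(f_2,g_6), S(f_3,g_6), S(g_4,g_6), S(g_5,g_6)) all reduce to 0 modulo the current basis, so we have a Gröbner basis.
Inter-reduce: drop elements whose leading term is divisible by another's, tail-reduce, and make monic.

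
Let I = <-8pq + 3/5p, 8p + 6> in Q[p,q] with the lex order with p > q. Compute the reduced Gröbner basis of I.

G = {p + 3/4, q - 3/40}

Buchberger's algorithm terminates because the ascending chain of leading-term ideals stabilizes.

f_1 = -8pq + 3/5p, LT = pq.
f_2 = 8p + 6, LT = p.

S(f_1,f_2): lcm = pq. S = -3/40p - 3/4q.
  leading term p: subtract (-3/320)·f_2 from -3/40p - 3/4q → -3/4q + 9/160
  leading term q: no divisor's leading term divides it; move -3/4q to the remainder.
  leading term 1: no divisor's leading term divides it; move 9/160 to the remainder.
  remainder -3/4q + 9/160 ≠ 0; add g_3 = -3/4q + 9/160 to the basis.

The other S-polynomials (S(f_1,g_3), S(f_2,g_3)) all reduce to 0 modulo the current basis, so we have a Gröbner basis.
Inter-reduce: drop elements whose leading term is divisible by another's, tail-reduce, and make monic.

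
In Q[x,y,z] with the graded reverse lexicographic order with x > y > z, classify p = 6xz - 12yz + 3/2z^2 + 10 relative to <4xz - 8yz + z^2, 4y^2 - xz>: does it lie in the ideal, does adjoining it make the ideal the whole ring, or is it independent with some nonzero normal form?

Adjoining 6xz - 12yz + 3/2z^2 + 10 makes the ideal the whole ring: the system is inconsistent.

First compute the reduced Gröbner basis of I by Buchberger's algorithm.
f_1 = 4xz - 8yz + z^2, LT = xz.
f_2 = 4y^2 - xz, LT = y^2.

The S-polynomials (S(f_1,f_2)) all reduce to 0 modulo the current basis, so we have a Gröbner basis.
Inter-reduce: drop elements whose leading term is divisible by another's, tail-reduce, and make monic.
Reduced Gröbner basis: {y^2 - 1/2yz + 1/16z^2, xz - 2yz + 1/4z^2}.
Label its elements g_1 = y^2 - 1/2yz + 1/16z^2, g_2 = xz - 2yz + 1/4z^2.

Reduce p = 6xz - 12yz + 3/2z^2 + 10 modulo G:
  leading term xz: subtract (6)·g_2 from 6xz - 12yz + 3/2z^2 + 10 → 10
  leading term 1: no divisor's leading term divides it; move 10 to the remainder.
  normal form = 10.
The normal form is nonzero, so p ∉ I. Since p minus its normal form lies in I, I + (p) = I + (r) where r = 10; decide whether this ideal is the whole ring.
Here r = 10 is a nonzero constant, hence a unit: 1 ∈ I + (p), the Gröbner basis of I + (p) is {1}, and the enlarged system has no common solution — adjoining p is inconsistent.

The remainder on division by a Gröbner basis is unique — it is the normal form.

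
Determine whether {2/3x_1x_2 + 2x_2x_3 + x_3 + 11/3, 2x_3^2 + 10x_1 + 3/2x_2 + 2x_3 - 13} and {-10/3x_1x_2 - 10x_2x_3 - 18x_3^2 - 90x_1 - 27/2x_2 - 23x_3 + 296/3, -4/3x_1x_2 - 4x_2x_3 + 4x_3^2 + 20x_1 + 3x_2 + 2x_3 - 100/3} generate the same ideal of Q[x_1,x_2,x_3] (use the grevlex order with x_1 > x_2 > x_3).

Equality of ideals is decidable: compute both reduced Gröbner bases (unique for the ordering) and check whether they agree.
Buchberger on the first generating set:
f_1 = 2/3x_1x_2 + 2x_2x_3 + x_3 + 11/3, LT = x_1x_2.
f_2 = 2x_3^2 + 10x_1 + 3/2x_2 + 2x_3 - 13, LT = x_3^2.

The S-polynomials (S(f_1,f_2)) all reduce to 0 modulo the current basis, so we have a Gröbner basis.
Inter-reduce: drop elements whose leading term is divisible by another's, tail-reduce, and make monic.
Reduced Gröbner basis: {x_1x_2 + 3x_2x_3 + 3/2x_3 + 11/2, x_3^2 + 5x_1 + 3/4x_2 + x_3 - 13/2}.

Buchberger on the second generating set:
h_1 = -10/3x_1x_2 - 10x_2x_3 - 18x_3^2 - 90x_1 - 27/2x_2 - 23x_3 + 296/3, LT = x_1x_2.
h_2 = -4/3x_1x_2 - 4x_2x_3 + 4x_3^2 + 20x_1 + 3x_2 + 2x_3 - 100/3, LT = x_1x_2.

S(h_1,h_2): lcm = x_1x_2. S = 42/5x_3^2 + 42x_1 + 63/10x_2 + 42/5x_3 - 273/5.
  leading term x_3^2: no divisor's leading term divides it; move 42/5x_3^2 to the remainder.
  leading term x_1: no divisor's leading term divides it; move 42x_1 to the remainder.
  leading term x_2: no divisor's leading term divides it; move 63/10x_2 to the remainder.
  leading term x_3: no divisor's leading term divides it; move 42/5x_3 to the remainder.
  leading term 1: no divisor's leading term divides it; move -273/5 to the remainder.
  remainder 42/5x_3^2 + 42x_1 + 63/10x_2 + 42/5x_3 - 273/5 ≠ 0; add k_3 = 42/5x_3^2 + 42x_1 + 63/10x_2 + 42/5x_3 - 273/5 to the basis.

The other S-polynomials (S(h_1,k_3), S(h_2,k_3)) all reduce to 0 modulo the current basis, so we have a Gröbner basis.
Inter-reduce: drop elements whose leading term is divisible by another's, tail-reduce, and make monic.
Reduced Gröbner basis: {x_1x_2 + 3x_2x_3 + 3/2x_3 + 11/2, x_3^2 + 5x_1 + 3/4x_2 + x_3 - 13/2}.

Same reduced basis, so the two generating sets span the same ideal.

Yes, the ideals are equal.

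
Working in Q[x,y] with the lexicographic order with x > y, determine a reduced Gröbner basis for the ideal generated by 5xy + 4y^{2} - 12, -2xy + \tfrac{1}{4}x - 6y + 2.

This is the nonlinear analogue of row-reducing a linear system.

f_1 = 5xy + 4y^{2} - 12, LT = xy.
f_2 = -2xy + \tfrac{1}{4}x - 6y + 2, LT = xy.

S(f_1,f_2): lcm = xy. S = \tfrac{1}{8}x + \tfrac{4}{5}y^{2} - 3y - \tfrac{7}{5}.
  reduce S modulo (f_1, f_2):
  remainder \tfrac{1}{8}x + \tfrac{4}{5}y^{2} - 3y - \tfrac{7}{5} ≠ 0; add g_3 = \tfrac{1}{8}x + \tfrac{4}{5}y^{2} - 3y - \tfrac{7}{5} to the basis.

S(f_1,g_3): lcm = xy. S = -\tfrac{32}{5}y^{3} + \tfrac{124}{5}y^{2} + \tfrac{56}{5}y - \tfrac{12}{5}.
  reduce S modulo (f_1, f_2, g_3):
  remainder -\tfrac{32}{5}y^{3} + \tfrac{124}{5}y^{2} + \tfrac{56}{5}y - \tfrac{12}{5} ≠ 0; add g_4 = -\tfrac{32}{5}y^{3} + \tfrac{124}{5}y^{2} + \tfrac{56}{5}y - \tfrac{12}{5} to the basis.

The other S-polynomials (S(f_2,g_3), S(f_1,g_4), S(f_2,g_4), S(g_3,g_4)) all reduce to 0 modulo the current basis, so we have a Gröbner basis.
Inter-reduce: drop elements whose leading term is divisible by another's, tail-reduce, and make monic.

G = {x + \tfrac{32}{5}y^{2} - 24y - \tfrac{56}{5}, y^{3} - \tfrac{31}{8}y^{2} - \tfrac{7}{4}y + \tfrac{3}{8}}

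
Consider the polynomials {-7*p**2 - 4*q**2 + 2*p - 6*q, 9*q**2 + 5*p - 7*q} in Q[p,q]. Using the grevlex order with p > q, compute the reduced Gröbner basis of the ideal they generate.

G = {p**2 - 38/63*p + 82/63*q, q**2 + 5/9*p - 7/9*q}

The reduced Gröbner basis is the canonical form of the ideal for this ordering.

f_1 = -7*p**2 - 4*q**2 + 2*p - 6*q, LT = p**2.
f_2 = 9*q**2 + 5*p - 7*q, LT = q**2.

The S-polynomials (S(f_1,f_2)) all reduce to 0 modulo the current basis, so we have a Gröbner basis.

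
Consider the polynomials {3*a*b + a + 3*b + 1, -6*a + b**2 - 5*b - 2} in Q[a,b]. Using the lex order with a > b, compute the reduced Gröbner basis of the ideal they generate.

G = {a - 1/6*b**2 + 5/6*b + 1/3, b**3 - 14/3*b**2 + 7/3*b + 4/3}

The reduced Gröbner basis is the canonical form of the ideal for this ordering.

f_1 = 3*a*b + a + 3*b + 1, LT = a*b.
f_2 = -6*a + b**2 - 5*b - 2, LT = a.

S(f_1,f_2): lcm = a*b. S = 1/3*a + 1/6*b**3 - 5/6*b**2 + 2/3*b + 1/3.
  leading term a: subtract (-1/18)·f_2 from 1/3*a + 1/6*b**3 - 5/6*b**2 + 2/3*b + 1/3 → 1/6*b**3 - 7/9*b**2 + 7/18*b + 2/9
  leading term b**3: no divisor's leading term divides it; move 1/6*b**3 to the remainder.
  leading term b**2: no divisor's leading term divides it; move -7/9*b**2 to the remainder.
  leading term b: no divisor's leading term divides it; move 7/18*b to the remainder.
  leading term 1: no divisor's leading term divides it; move 2/9 to the remainder.
  remainder 1/6*b**3 - 7/9*b**2 + 7/18*b + 2/9 ≠ 0; add g_3 = 1/6*b**3 - 7/9*b**2 + 7/18*b + 2/9 to the basis.

The other S-polynomials (S(f_1,g_3), S(f_2,g_3)) all reduce to 0 modulo the current basis, so we have a Gröbner basis.
Inter-reduce: drop elements whose leading term is divisible by another's, tail-reduce, and make monic.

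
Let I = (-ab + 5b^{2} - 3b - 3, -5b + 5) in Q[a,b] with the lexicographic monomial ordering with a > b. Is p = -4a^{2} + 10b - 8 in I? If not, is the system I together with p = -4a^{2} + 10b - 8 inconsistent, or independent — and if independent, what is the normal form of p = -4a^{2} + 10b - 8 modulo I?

First compute the reduced Gröbner basis of I by Buchberger's algorithm.
f_1 = -ab + 5b^{2} - 3b - 3, LT = ab.
f_2 = -5b + 5, LT = b.

S(f_1,f_2): lcm = ab. S = a - 5b^{2} + 3b + 3.
  reduce S modulo (f_1, f_2):
  remainder a + 1 ≠ 0; add h_3 = a + 1 to the basis.

The other S-polynomials (S(f_1,h_3), S(f_2,h_3)) all reduce to 0 modulo the current basis, so we have a Gröbner basis.
Inter-reduce: drop elements whose leading term is divisible by another's, tail-reduce, and make monic.
Reduced Gröbner basis: {a + 1, b - 1}.
Label its elements g_1 = a + 1, g_2 = b - 1.

Reduce p = -4a^{2} + 10b - 8 modulo G:
  leading term a^{2}: subtract (-4a)·g_1 from -4a^{2} + 10b - 8 → 4a + 10b - 8
  leading term a: subtract (4)·g_1 from 4a + 10b - 8 → 10b - 12
  leading term b: subtract (10)·g_2 from 10b - 12 → -2
  leading term 1: no divisor's leading term divides it; move -2 to the remainder.
  normal form = -2.
The normal form is nonzero, so p ∉ I. Since p minus its normal form lies in I, I + (p) = I + (r) where r = -2; decide whether this ideal is the whole ring.
Here r = -2 is a nonzero constant, hence a unit: 1 ∈ I + (p), the Gröbner basis of I + (p) is {1}, and the enlarged system has no common solution — adjoining p is inconsistent.

Adjoining -4a^{2} + 10b - 8 makes the ideal the whole ring: the system is inconsistent.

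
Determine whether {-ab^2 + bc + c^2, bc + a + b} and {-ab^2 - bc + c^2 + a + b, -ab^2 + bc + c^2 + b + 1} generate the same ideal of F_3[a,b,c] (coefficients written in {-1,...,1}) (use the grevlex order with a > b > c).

No, the ideals differ.

Two ideals are equal iff their reduced Gröbner bases coincide (the reduced basis is unique for a fixed ordering).
Buchberger on the first generating set:
f_1 = -ab^2 + bc + c^2, LT = ab^2.
f_2 = bc + a + b, LT = bc.

S(f_1,f_2): lcm = ab^2c. S = -a^2b - ab^2 - bc^2 - c^3.
  leading term a^2b: no divisor's leading term divides it; move -a^2b to the remainder.
  leading term ab^2: subtract (1)·f_1 from -ab^2 - bc^2 - c^3 → -bc^2 - c^3 - bc - c^2
  leading term bc^2: subtract (-c)·f_2 from -bc^2 - c^3 - bc - c^2 → -c^3 + ac - c^2
  leading term c^3: no divisor's leading term divides it; move -c^3 to the remainder.
  leading term ac: no divisor's leading term divides it; move ac to the remainder.
  leading term c^2: no divisor's leading term divides it; move -c^2 to the remainder.
  remainder -a^2b - c^3 + ac - c^2 ≠ 0; add g_3 = -a^2b - c^3 + ac - c^2 to the basis.

S(f_2,g_3): lcm = a^2bc. S = -c^4 + a^3 + a^2b + ac^2 - c^3.
  leading term c^4: no divisor's leading term divides it; move -c^4 to the remainder.
  leading term a^3: no divisor's leading term divides it; move a^3 to the remainder.
  leading term a^2b: subtract (-1)·g_3 from a^2b + ac^2 - c^3 → ac^2 + c^3 + ac - c^2
  leading term ac^2: no divisor's leading term divides it; move ac^2 to the remainder.
  leading term c^3: no divisor's leading term divides it; move c^3 to the remainder.
  leading term ac: no divisor's leading term divides it; move ac to the remainder.
  leading term c^2: no divisor's leading term divides it; move -c^2 to the remainder.
  remainder -c^4 + a^3 + ac^2 + c^3 + ac - c^2 ≠ 0; add g_4 = -c^4 + a^3 + ac^2 + c^3 + ac - c^2 to the basis.

The other S-polynomials (S(f_1,g_3), S(f_1,g_4), S(f_2,g_4), S(g_3,g_4)) all reduce to 0 modulo the current basis, so we have a Gröbner basis.
Inter-reduce: drop elements whose leading term is divisible by another's, tail-reduce, and make monic.
Reduced Gröbner basis: {c^4 - a^3 - ac^2 - c^3 - ac + c^2, a^2b + c^3 - ac + c^2, ab^2 - c^2 + a + b, bc + a + b}.

Buchberger on the second generating set:
h_1 = -ab^2 - bc + c^2 + a + b, LT = ab^2.
h_2 = -ab^2 + bc + c^2 + b + 1, LT = ab^2.

S(h_1,h_2): lcm = ab^2. S = -bc - a + 1.
  leading term bc: no divisor's leading term divides it; move -bc to the remainder.
  leading term a: no divisor's leading term divides it; move -a to the remainder.
  leading term 1: no divisor's leading term divides it; move 1 to the remainder.
  remainder -bc - a + 1 ≠ 0; add k_3 = -bc - a + 1 to the basis.

S(h_1,k_3): lcm = ab^2c. S = -a^2b + bc^2 - c^3 + ab - ac - bc.
  leading term a^2b: no divisor's leading term divides it; move -a^2b to the remainder.
  leading term bc^2: subtract (-c)·k_3 from bc^2 - c^3 + ab - ac - bc → -c^3 + ab + ac - bc + c
  leading term c^3: no divisor's leading term divides it; move -c^3 to the remainder.
  leading term ab: no divisor's leading term divides it; move ab to the remainder.
  leading term ac: no divisor's leading term divides it; move ac to the remainder.
  leading term bc: subtract (1)·k_3 from -bc + c → a + c - 1
  leading term a: no divisor's leading term divides it; move a to the remainder.
  leading term c: no divisor's leading term divides it; move c to the remainder.
  leading term 1: no divisor's leading term divides it; move -1 to the remainder.
  remainder -a^2b - c^3 + ab + ac + a + c - 1 ≠ 0; add k_4 = -a^2b - c^3 + ab + ac + a + c - 1 to the basis.

S(k_3,k_4): lcm = a^2bc. S = -c^4 + a^3 + abc + ac^2 - a^2 + ac + c^2 - c.
  leading term c^4: no divisor's leading term divides it; move -c^4 to the remainder.
  leading term a^3: no divisor's leading term divides it; move a^3 to the remainder.
  leading term abc: subtract (-a)·k_3 from abc + ac^2 - a^2 + ac + c^2 - c → ac^2 + a^2 + ac + c^2 + a - c
  leading term ac^2: no divisor's leading term divides it; move ac^2 to the remainder.
  leading term a^2: no divisor's leading term divides it; move a^2 to the remainder.
  leading term ac: no divisor's leading term divides it; move ac to the remainder.
  leading term c^2: no divisor's leading term divides it; move c^2 to the remainder.
  leading term a: no divisor's leading term divides it; move a to the remainder.
  leading term c: no divisor's leading term divides it; move -c to the remainder.
  remainder -c^4 + a^3 + ac^2 + a^2 + ac + c^2 + a - c ≠ 0; add k_5 = -c^4 + a^3 + ac^2 + a^2 + ac + c^2 + a - c to the basis.

The other S-polynomials (S(h_2,k_3), S(h_1,k_4), S(h_2,k_4), S(h_1,k_5), S(h_2,k_5), S(k_3,k_5), S(k_4,k_5)) all reduce to 0 modulo the current basis, so we have a Gröbner basis.
Inter-reduce: drop elements whose leading term is divisible by another's, tail-reduce, and make monic.
Reduced Gröbner basis: {c^4 - a^3 - ac^2 - a^2 - ac - c^2 - a + c, a^2b + c^3 - ab - ac - a - c + 1, ab^2 - c^2 + a - b + 1, bc + a - 1}.

These differ, so the ideals are not equal.
The choice of monomial ordering does not affect the verdict — as long as both bases are computed under the same ordering, their equality decides ideal equality.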